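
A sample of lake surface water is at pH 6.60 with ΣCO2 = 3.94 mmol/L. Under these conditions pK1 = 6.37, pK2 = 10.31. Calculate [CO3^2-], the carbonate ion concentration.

α₂ = 1 / (1 + [H⁺]/K2 + [H⁺]²/(K1K2)) = 1 / (1 + 10^+3.71 + 10^+3.48)
   = 1 / (1 + 5128.6 + 3020.0) = 1/8149.6 = 0.0001227
[CO3²⁻] = α₂ × DIC = 0.0001227 × 3.94 = 0.000483 mmol/L = 0.483 μmol/L

[CO3²⁻] = 0.483 μmol/L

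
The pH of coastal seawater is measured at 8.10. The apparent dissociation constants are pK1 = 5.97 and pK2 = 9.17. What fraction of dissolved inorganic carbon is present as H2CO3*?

α₀ = 1 / (1 + K1/[H⁺] + K1K2/[H⁺]²) = 1 / (1 + 10^+2.13 + 10^+1.06)
   = 1 / (1 + 134.90 + 11.482) = 1/147.38 = 0.006785

α₀ = 0.00679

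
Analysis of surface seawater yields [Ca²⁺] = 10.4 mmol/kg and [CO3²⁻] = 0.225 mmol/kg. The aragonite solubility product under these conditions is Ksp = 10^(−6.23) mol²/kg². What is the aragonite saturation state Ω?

Ω = 3.97

Ksp = 10^(−6.23) = 5.888×10^-7
Ω = [Ca²⁺][CO3²⁻]/Ksp = (10.4×10^-3)(0.225×10^-3) / 5.888×10^-7 = 3.97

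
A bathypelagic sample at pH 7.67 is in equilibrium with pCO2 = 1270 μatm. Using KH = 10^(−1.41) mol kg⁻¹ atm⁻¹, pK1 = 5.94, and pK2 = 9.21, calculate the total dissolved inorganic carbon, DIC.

[CO2*] = KH · pCO2 = 10^(−1.41) × 1270×10^-6 = 4.941×10^-5 mol/kg
α₀ = 1/(1 + K1/[H⁺] + K1K2/[H⁺]²) = 1/(1 + 10^+1.73 + 10^+0.19) = 0.01778
DIC = [CO2*]/α₀ = 4.941×10^-5 / 0.01778 = 2.78 mmol/kg

DIC = 2.78 mmol/kg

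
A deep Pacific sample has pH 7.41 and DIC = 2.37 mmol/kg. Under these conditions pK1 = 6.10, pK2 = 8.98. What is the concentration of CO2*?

α₀ = 1 / (1 + K1/[H⁺] + K1K2/[H⁺]²) = 1 / (1 + 10^+1.31 + 10^-0.26)
   = 1 / (1 + 20.417 + 0.54954) = 1/21.967 = 0.04552
[CO2*] = α₀ × DIC = 0.04552 × 2.37 = 0.108 mmol/kg

[CO2*] = 0.108 mmol/kg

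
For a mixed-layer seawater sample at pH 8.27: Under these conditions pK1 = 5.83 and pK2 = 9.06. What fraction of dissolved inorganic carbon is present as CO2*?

α₀ = 1 / (1 + K1/[H⁺] + K1K2/[H⁺]²) = 1 / (1 + 10^+2.44 + 10^+1.65)
   = 1 / (1 + 275.42 + 44.668) = 1/321.09 = 0.003114

α₀ = 0.00311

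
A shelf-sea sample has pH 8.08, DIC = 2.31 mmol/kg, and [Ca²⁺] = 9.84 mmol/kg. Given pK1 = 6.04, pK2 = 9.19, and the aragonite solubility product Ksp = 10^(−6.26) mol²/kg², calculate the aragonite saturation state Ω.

Ω = 2.95

α₂ = 1 / (1 + [H⁺]/K2 + [H⁺]²/(K1K2)) = 1 / (1 + 10^+1.11 + 10^-0.93)
   = 1 / (1 + 12.882 + 0.11749) = 1/14.000 = 0.07143
[CO3²⁻] = α₂ × DIC = 0.07143 × 2.31 = 0.1650 mmol/kg
Ksp = 10^(−6.26) = 5.495×10^-7
Ω = [Ca²⁺][CO3²⁻]/Ksp = (9.84×10^-3)(1.650×10^-4) / 5.495×10^-7 = 2.95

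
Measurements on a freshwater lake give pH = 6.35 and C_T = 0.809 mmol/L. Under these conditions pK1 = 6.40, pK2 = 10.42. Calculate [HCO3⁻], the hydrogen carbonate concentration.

[HCO3⁻] = 0.381 mmol/L

α₁ = 1 / (1 + [H⁺]/K1 + K2/[H⁺]) = 1 / (1 + 10^+0.05 + 10^-4.07)
   = 1 / (1 + 1.1220 + 8.5114×10^-5) = 1/2.1221 = 0.4712
[HCO3⁻] = α₁ × DIC = 0.4712 × 0.809 = 0.381 mmol/L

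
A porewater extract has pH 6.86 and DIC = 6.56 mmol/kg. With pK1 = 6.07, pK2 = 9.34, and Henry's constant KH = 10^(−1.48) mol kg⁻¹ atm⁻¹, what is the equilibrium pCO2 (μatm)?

α₀ = 1 / (1 + K1/[H⁺] + K1K2/[H⁺]²) = 1 / (1 + 10^+0.79 + 10^-1.69)
   = 1 / (1 + 6.1660 + 0.020417) = 1/7.1864 = 0.1392
[CO2*] = α₀ × DIC = 0.1392 × 6.56 = 0.9128 mmol/kg
pCO2 = [CO2*]/KH = 9.128×10^-4 / 3.311×10^-2 = 2.76×10^4 μatm

pCO2 = 2.76×10^4 μatm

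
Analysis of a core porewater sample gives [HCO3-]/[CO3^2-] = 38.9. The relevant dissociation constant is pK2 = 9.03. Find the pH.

From K2 = [H⁺][CO3^2-]/[HCO3-]:  pH = pK2 − log₁₀([HCO3-]/[CO3^2-])
log₁₀(38.9) = +1.590
pH = 9.03 − (+1.590) = 7.44

pH = 7.44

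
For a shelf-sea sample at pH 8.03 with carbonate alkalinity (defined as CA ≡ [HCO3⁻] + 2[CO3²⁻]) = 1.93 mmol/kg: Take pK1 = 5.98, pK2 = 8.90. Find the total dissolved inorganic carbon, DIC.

DIC = 1.74 mmol/kg

CA = [HCO3⁻] + 2[CO3²⁻] = (α₁ + 2α₂)·DIC
At pH 8.03: [H⁺]/K1 = 10^-2.05 = 0.0089125, K2/[H⁺] = 10^-0.87 = 0.13490
α₁ = 1/(1 + 0.0089125 + 0.13490) = 1/1.1438 = 0.8743; α₂ = α₁·K2/[H⁺] = 0.1179
α₁ + 2α₂ = 1.1101
DIC = CA / (α₁ + 2α₂) = 1.93 / 1.1101 = 1.74 mmol/kg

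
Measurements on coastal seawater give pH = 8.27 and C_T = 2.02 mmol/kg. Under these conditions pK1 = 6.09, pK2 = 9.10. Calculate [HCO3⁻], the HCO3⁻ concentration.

α₁ = 1 / (1 + [H⁺]/K1 + K2/[H⁺]) = 1 / (1 + 10^-2.18 + 10^-0.83)
   = 1 / (1 + 0.0066069 + 0.14791) = 1/1.1545 = 0.8662
[HCO3⁻] = α₁ × DIC = 0.8662 × 2.02 = 1.75 mmol/kg

[HCO3⁻] = 1.75 mmol/kg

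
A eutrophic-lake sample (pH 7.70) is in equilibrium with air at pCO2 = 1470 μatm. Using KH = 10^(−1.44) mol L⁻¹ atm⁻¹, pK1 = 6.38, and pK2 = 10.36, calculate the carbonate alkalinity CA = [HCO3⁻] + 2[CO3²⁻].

CA = 1.12 mmol/L

[CO2*] = KH · pCO2 = 10^(−1.44) × 1470×10^-6 = 5.337×10^-5 mol/L
α₀ = 1/(1 + K1/[H⁺] + K1K2/[H⁺]²) = 1/(1 + 10^+1.32 + 10^-1.34) = 0.04558
DIC = [CO2*]/α₀ = 5.337×10^-5 / 0.04558 = 1.171 mmol/L
CA = (α₁ + 2α₂)·DIC = (0.9523 + 2×0.002083) × 1.171 = 1.12 mmol/L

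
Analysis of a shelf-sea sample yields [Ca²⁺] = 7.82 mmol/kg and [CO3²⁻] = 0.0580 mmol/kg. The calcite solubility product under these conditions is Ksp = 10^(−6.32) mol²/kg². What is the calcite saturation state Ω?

Ω = 0.948

Ksp = 10^(−6.32) = 4.786×10^-7
Ω = [Ca²⁺][CO3²⁻]/Ksp = (7.82×10^-3)(0.0580×10^-3) / 4.786×10^-7 = 0.948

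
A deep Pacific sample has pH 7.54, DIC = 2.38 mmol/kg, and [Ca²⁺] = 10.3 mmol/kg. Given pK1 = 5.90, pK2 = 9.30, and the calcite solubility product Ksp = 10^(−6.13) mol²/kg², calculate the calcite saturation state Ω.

α₂ = 1 / (1 + [H⁺]/K2 + [H⁺]²/(K1K2)) = 1 / (1 + 10^+1.76 + 10^+0.12)
   = 1 / (1 + 57.544 + 1.3183) = 1/59.862 = 0.01671
[CO3²⁻] = α₂ × DIC = 0.01671 × 2.38 = 0.03976 mmol/kg
Ksp = 10^(−6.13) = 7.413×10^-7
Ω = [Ca²⁺][CO3²⁻]/Ksp = (10.3×10^-3)(3.976×10^-5) / 7.413×10^-7 = 0.552

Ω = 0.552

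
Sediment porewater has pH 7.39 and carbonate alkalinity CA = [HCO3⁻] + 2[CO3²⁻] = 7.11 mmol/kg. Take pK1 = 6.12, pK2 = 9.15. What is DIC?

CA = [HCO3⁻] + 2[CO3²⁻] = (α₁ + 2α₂)·DIC
At pH 7.39: [H⁺]/K1 = 10^-1.27 = 0.053703, K2/[H⁺] = 10^-1.76 = 0.017378
α₁ = 1/(1 + 0.053703 + 0.017378) = 1/1.0711 = 0.9336; α₂ = α₁·K2/[H⁺] = 0.01622
α₁ + 2α₂ = 0.9661
DIC = CA / (α₁ + 2α₂) = 7.11 / 0.9661 = 7.36 mmol/kg

DIC = 7.36 mmol/kg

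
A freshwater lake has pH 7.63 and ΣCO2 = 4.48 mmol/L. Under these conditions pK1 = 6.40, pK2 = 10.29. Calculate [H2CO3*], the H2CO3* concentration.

[CO2*] = 0.249 mmol/L

α₀ = 1 / (1 + K1/[H⁺] + K1K2/[H⁺]²) = 1 / (1 + 10^+1.23 + 10^-1.43)
   = 1 / (1 + 16.982 + 0.037154) = 1/18.020 = 0.05550
[CO2*] = α₀ × DIC = 0.05550 × 4.48 = 0.249 mmol/L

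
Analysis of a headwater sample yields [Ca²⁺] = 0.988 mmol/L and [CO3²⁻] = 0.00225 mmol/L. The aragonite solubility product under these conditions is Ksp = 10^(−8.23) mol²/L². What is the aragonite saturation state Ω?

Ksp = 10^(−8.23) = 5.888×10^-9
Ω = [Ca²⁺][CO3²⁻]/Ksp = (0.988×10^-3)(0.00225×10^-3) / 5.888×10^-9 = 0.378

Ω = 0.378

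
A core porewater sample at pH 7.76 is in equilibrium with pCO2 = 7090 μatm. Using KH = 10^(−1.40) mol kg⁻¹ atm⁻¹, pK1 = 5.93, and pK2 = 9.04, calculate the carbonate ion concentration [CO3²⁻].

[CO3²⁻] = 1.00 mmol/kg

[CO2*] = KH · pCO2 = 10^(−1.40) × 7090×10^-6 = 2.823×10^-4 mol/kg
α₀ = 1/(1 + K1/[H⁺] + K1K2/[H⁺]²) = 1/(1 + 10^+1.83 + 10^+0.55) = 0.01386
DIC = [CO2*]/α₀ = 2.823×10^-4 / 0.01386 = 20.37 mmol/kg
[CO3²⁻] = α₂·DIC; α₂ = 0.04917, so [CO3²⁻] = 0.04917 × 20.37 = 1.00 mmol/kg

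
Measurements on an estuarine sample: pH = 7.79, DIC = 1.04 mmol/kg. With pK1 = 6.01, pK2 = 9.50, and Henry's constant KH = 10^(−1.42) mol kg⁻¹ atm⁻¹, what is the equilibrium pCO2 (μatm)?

pCO2 = 438 μatm

α₀ = 1 / (1 + K1/[H⁺] + K1K2/[H⁺]²) = 1 / (1 + 10^+1.78 + 10^+0.07)
   = 1 / (1 + 60.256 + 1.1749) = 1/62.431 = 0.01602
[CO2*] = α₀ × DIC = 0.01602 × 1.04 = 0.01666 mmol/kg = 16.66 μmol/kg
pCO2 = [CO2*]/KH = 1.666×10^-5 / 3.802×10^-2 = 438 μatm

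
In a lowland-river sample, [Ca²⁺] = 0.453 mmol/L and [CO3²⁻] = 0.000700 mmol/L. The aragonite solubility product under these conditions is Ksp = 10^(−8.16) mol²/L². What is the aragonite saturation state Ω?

Ω = 0.0458

Ksp = 10^(−8.16) = 6.918×10^-9
Ω = [Ca²⁺][CO3²⁻]/Ksp = (0.453×10^-3)(0.000700×10^-3) / 6.918×10^-9 = 0.0458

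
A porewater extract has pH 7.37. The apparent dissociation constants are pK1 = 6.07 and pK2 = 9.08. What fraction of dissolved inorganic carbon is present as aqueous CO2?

α₀ = 0.0469

α₀ = 1 / (1 + K1/[H⁺] + K1K2/[H⁺]²) = 1 / (1 + 10^+1.30 + 10^-0.41)
   = 1 / (1 + 19.953 + 0.38905) = 1/21.342 = 0.04686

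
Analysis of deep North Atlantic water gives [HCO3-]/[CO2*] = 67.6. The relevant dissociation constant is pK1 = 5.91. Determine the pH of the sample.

From K1 = [H⁺][HCO3-]/[CO2*]:  pH = pK1 + log₁₀([HCO3-]/[CO2*])
log₁₀(67.6) = +1.830
pH = 5.91 + (+1.830) = 7.74

pH = 7.74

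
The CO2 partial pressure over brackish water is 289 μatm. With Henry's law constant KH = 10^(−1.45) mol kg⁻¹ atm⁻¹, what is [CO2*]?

[CO2*] = 10.3 μmol/kg

KH = 10^(−1.45) = 3.548×10^-2 mol kg⁻¹ atm⁻¹
[CO2*] = KH · pCO2 = 3.548×10^-2 × 289×10^-6 atm = 1.03×10^-5 mol/kg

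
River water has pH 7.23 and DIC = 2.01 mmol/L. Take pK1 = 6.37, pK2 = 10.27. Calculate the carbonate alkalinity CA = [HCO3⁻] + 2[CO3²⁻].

CA = [HCO3⁻] + 2[CO3²⁻] = (α₁ + 2α₂)·DIC
At pH 7.23: [H⁺]/K1 = 10^-0.86 = 0.13804, K2/[H⁺] = 10^-3.04 = 0.00091201
α₁ = 1/(1 + 0.13804 + 0.00091201) = 1/1.1390 = 0.8780; α₂ = α₁·K2/[H⁺] = 0.0008007
α₁ + 2α₂ = 0.8796
CA = 0.8796 × 2.01 = 1.77 mmol/L

CA = 1.77 mmol/L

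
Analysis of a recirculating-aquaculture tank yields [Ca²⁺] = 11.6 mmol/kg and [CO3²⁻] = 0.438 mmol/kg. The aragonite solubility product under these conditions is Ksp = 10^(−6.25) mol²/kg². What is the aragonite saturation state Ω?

Ω = 9.04

Ksp = 10^(−6.25) = 5.623×10^-7
Ω = [Ca²⁺][CO3²⁻]/Ksp = (11.6×10^-3)(0.438×10^-3) / 5.623×10^-7 = 9.04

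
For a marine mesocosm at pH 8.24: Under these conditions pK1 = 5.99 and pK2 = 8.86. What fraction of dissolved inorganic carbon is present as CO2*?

α₀ = 1 / (1 + K1/[H⁺] + K1K2/[H⁺]²) = 1 / (1 + 10^+2.25 + 10^+1.63)
   = 1 / (1 + 177.83 + 42.658) = 1/221.49 = 0.004515

α₀ = 0.00451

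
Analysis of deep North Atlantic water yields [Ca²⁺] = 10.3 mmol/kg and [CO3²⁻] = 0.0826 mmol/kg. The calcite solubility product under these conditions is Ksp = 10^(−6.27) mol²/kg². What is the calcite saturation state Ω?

Ksp = 10^(−6.27) = 5.370×10^-7
Ω = [Ca²⁺][CO3²⁻]/Ksp = (10.3×10^-3)(0.0826×10^-3) / 5.370×10^-7 = 1.58

Ω = 1.58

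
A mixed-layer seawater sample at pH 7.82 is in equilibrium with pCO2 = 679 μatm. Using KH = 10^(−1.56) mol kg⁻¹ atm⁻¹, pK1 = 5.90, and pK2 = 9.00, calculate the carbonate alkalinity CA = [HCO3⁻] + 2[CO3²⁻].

[CO2*] = KH · pCO2 = 10^(−1.56) × 679×10^-6 = 1.870×10^-5 mol/kg
α₀ = 1/(1 + K1/[H⁺] + K1K2/[H⁺]²) = 1/(1 + 10^+1.92 + 10^+0.74) = 0.01115
DIC = [CO2*]/α₀ = 1.870×10^-5 / 0.01115 = 1.677 mmol/kg
CA = (α₁ + 2α₂)·DIC = (0.9276 + 2×0.06128) × 1.677 = 1.76 mmol/kg

CA = 1.76 mmol/kg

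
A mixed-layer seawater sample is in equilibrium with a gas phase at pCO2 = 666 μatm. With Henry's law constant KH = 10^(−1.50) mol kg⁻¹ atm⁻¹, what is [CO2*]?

KH = 10^(−1.50) = 3.162×10^-2 mol kg⁻¹ atm⁻¹
[CO2*] = KH · pCO2 = 3.162×10^-2 × 666×10^-6 atm = 2.11×10^-5 mol/kg

[CO2*] = 21.1 μmol/kg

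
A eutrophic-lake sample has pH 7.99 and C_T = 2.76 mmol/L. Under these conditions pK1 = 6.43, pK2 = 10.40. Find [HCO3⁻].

[HCO3⁻] = 2.68 mmol/L

α₁ = 1 / (1 + [H⁺]/K1 + K2/[H⁺]) = 1 / (1 + 10^-1.56 + 10^-2.41)
   = 1 / (1 + 0.027542 + 0.0038905) = 1/1.0314 = 0.9695
[HCO3⁻] = α₁ × DIC = 0.9695 × 2.76 = 2.68 mmol/L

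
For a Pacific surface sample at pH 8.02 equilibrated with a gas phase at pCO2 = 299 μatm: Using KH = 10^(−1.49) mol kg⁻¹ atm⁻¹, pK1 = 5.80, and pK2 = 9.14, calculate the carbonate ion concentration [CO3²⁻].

[CO3²⁻] = 0.122 mmol/kg

[CO2*] = KH · pCO2 = 10^(−1.49) × 299×10^-6 = 9.675×10^-6 mol/kg
α₀ = 1/(1 + K1/[H⁺] + K1K2/[H⁺]²) = 1/(1 + 10^+2.22 + 10^+1.10) = 0.005570
DIC = [CO2*]/α₀ = 9.675×10^-6 / 0.005570 = 1.737 mmol/kg
[CO3²⁻] = α₂·DIC; α₂ = 0.07012, so [CO3²⁻] = 0.07012 × 1.737 = 0.122 mmol/kg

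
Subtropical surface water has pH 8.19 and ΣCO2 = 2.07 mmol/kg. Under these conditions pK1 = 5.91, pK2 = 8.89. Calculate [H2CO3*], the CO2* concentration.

α₀ = 1 / (1 + K1/[H⁺] + K1K2/[H⁺]²) = 1 / (1 + 10^+2.28 + 10^+1.58)
   = 1 / (1 + 190.55 + 38.019) = 1/229.57 = 0.004356
[CO2*] = α₀ × DIC = 0.004356 × 2.07 = 0.00902 mmol/kg = 9.02 μmol/kg

[CO2*] = 9.02 μmol/kg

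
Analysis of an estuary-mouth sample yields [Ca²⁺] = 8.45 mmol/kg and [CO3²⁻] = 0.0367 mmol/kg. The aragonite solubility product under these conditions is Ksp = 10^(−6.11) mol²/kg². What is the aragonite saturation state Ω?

Ksp = 10^(−6.11) = 7.762×10^-7
Ω = [Ca²⁺][CO3²⁻]/Ksp = (8.45×10^-3)(0.0367×10^-3) / 7.762×10^-7 = 0.400

Ω = 0.400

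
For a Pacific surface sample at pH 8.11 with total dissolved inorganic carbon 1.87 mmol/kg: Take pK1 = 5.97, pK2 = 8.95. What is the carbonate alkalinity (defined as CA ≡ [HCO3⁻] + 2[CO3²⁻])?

CA = [HCO3⁻] + 2[CO3²⁻] = (α₁ + 2α₂)·DIC
At pH 8.11: [H⁺]/K1 = 10^-2.14 = 0.0072444, K2/[H⁺] = 10^-0.84 = 0.14454
α₁ = 1/(1 + 0.0072444 + 0.14454) = 1/1.1518 = 0.8682; α₂ = α₁·K2/[H⁺] = 0.1255
α₁ + 2α₂ = 1.1192
CA = 1.1192 × 1.87 = 2.09 mmol/kg

CA = 2.09 mmol/kg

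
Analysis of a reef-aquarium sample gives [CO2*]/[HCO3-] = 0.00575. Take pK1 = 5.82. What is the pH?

pH = 8.06

From K1 = [H⁺][HCO3-]/[CO2*]:  pH = pK1 − log₁₀([CO2*]/[HCO3-])
log₁₀(0.00575) = -2.240
pH = 5.82 − (-2.240) = 8.06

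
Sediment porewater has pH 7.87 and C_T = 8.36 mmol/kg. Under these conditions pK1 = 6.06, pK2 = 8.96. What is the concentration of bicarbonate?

α₁ = 1 / (1 + [H⁺]/K1 + K2/[H⁺]) = 1 / (1 + 10^-1.81 + 10^-1.09)
   = 1 / (1 + 0.015488 + 0.081283) = 1/1.0968 = 0.9118
[HCO3⁻] = α₁ × DIC = 0.9118 × 8.36 = 7.62 mmol/kg

[HCO3⁻] = 7.62 mmol/kg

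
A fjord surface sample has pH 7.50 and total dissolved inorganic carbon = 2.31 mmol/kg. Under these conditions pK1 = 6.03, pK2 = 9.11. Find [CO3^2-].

α₂ = 1 / (1 + [H⁺]/K2 + [H⁺]²/(K1K2)) = 1 / (1 + 10^+1.61 + 10^+0.14)
   = 1 / (1 + 40.738 + 1.3804) = 1/43.118 = 0.02319
[CO3²⁻] = α₂ × DIC = 0.02319 × 2.31 = 0.0536 mmol/kg

[CO3²⁻] = 0.0536 mmol/kg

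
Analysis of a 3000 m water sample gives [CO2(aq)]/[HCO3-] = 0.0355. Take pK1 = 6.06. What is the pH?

pH = 7.51

From K1 = [H⁺][HCO3-]/[CO2(aq)]:  pH = pK1 − log₁₀([CO2(aq)]/[HCO3-])
log₁₀(0.0355) = -1.450
pH = 6.06 − (-1.450) = 7.51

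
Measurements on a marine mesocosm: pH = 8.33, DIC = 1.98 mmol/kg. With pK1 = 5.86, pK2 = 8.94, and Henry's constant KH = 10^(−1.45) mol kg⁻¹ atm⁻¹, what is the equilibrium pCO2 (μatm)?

pCO2 = 151 μatm

α₀ = 1 / (1 + K1/[H⁺] + K1K2/[H⁺]²) = 1 / (1 + 10^+2.47 + 10^+1.86)
   = 1 / (1 + 295.12 + 72.444) = 1/368.56 = 0.002713
[CO2*] = α₀ × DIC = 0.002713 × 1.98 = 0.005372 mmol/kg = 5.372 μmol/kg
pCO2 = [CO2*]/KH = 5.372×10^-6 / 3.548×10^-2 = 151 μatm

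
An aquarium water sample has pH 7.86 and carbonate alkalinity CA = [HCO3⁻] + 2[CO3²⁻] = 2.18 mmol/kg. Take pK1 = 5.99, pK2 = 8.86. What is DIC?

CA = [HCO3⁻] + 2[CO3²⁻] = (α₁ + 2α₂)·DIC
At pH 7.86: [H⁺]/K1 = 10^-1.87 = 0.013490, K2/[H⁺] = 10^-1.00 = 0.10000
α₁ = 1/(1 + 0.013490 + 0.10000) = 1/1.1135 = 0.8981; α₂ = α₁·K2/[H⁺] = 0.08981
α₁ + 2α₂ = 1.0777
DIC = CA / (α₁ + 2α₂) = 2.18 / 1.0777 = 2.02 mmol/kg

DIC = 2.02 mmol/kg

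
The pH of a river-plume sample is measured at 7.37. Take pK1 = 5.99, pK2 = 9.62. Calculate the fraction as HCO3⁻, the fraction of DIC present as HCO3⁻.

α₁ = 0.955

α₁ = 1 / (1 + [H⁺]/K1 + K2/[H⁺]) = 1 / (1 + 10^-1.38 + 10^-2.25)
   = 1 / (1 + 0.041687 + 0.0056234) = 1/1.0473 = 0.9548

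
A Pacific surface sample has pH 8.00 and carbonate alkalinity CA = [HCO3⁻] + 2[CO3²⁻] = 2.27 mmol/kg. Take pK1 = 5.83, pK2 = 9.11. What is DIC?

DIC = 2.13 mmol/kg

CA = [HCO3⁻] + 2[CO3²⁻] = (α₁ + 2α₂)·DIC
At pH 8.00: [H⁺]/K1 = 10^-2.17 = 0.0067608, K2/[H⁺] = 10^-1.11 = 0.077625
α₁ = 1/(1 + 0.0067608 + 0.077625) = 1/1.0844 = 0.9222; α₂ = α₁·K2/[H⁺] = 0.07158
α₁ + 2α₂ = 1.0653
DIC = CA / (α₁ + 2α₂) = 2.27 / 1.0653 = 2.13 mmol/kg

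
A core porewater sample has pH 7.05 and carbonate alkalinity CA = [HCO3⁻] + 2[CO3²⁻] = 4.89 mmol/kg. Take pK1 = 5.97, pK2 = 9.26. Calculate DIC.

DIC = 5.26 mmol/kg

CA = [HCO3⁻] + 2[CO3²⁻] = (α₁ + 2α₂)·DIC
At pH 7.05: [H⁺]/K1 = 10^-1.08 = 0.083176, K2/[H⁺] = 10^-2.21 = 0.0061660
α₁ = 1/(1 + 0.083176 + 0.0061660) = 1/1.0893 = 0.9180; α₂ = α₁·K2/[H⁺] = 0.005660
α₁ + 2α₂ = 0.9293
DIC = CA / (α₁ + 2α₂) = 4.89 / 0.9293 = 5.26 mmol/kg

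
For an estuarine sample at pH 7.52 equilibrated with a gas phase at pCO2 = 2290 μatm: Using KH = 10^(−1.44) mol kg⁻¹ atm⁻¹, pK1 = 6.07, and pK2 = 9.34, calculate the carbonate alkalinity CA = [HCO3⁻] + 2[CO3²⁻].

[CO2*] = KH · pCO2 = 10^(−1.44) × 2290×10^-6 = 8.314×10^-5 mol/kg
α₀ = 1/(1 + K1/[H⁺] + K1K2/[H⁺]²) = 1/(1 + 10^+1.45 + 10^-0.37) = 0.03377
DIC = [CO2*]/α₀ = 8.314×10^-5 / 0.03377 = 2.462 mmol/kg
CA = (α₁ + 2α₂)·DIC = (0.9518 + 2×0.01441) × 2.462 = 2.41 mmol/kg

CA = 2.41 mmol/kg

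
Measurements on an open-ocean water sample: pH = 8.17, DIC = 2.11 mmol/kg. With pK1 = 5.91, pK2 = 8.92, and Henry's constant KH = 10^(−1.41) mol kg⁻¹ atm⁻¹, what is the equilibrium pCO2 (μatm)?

pCO2 = 252 μatm

α₀ = 1 / (1 + K1/[H⁺] + K1K2/[H⁺]²) = 1 / (1 + 10^+2.26 + 10^+1.51)
   = 1 / (1 + 181.97 + 32.359) = 1/215.33 = 0.004644
[CO2*] = α₀ × DIC = 0.004644 × 2.11 = 0.009799 mmol/kg = 9.799 μmol/kg
pCO2 = [CO2*]/KH = 9.799×10^-6 / 3.890×10^-2 = 252 μatm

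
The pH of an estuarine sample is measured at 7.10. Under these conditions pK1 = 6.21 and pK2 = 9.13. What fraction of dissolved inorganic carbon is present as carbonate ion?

α₂ = 0.00820

α₂ = 1 / (1 + [H⁺]/K2 + [H⁺]²/(K1K2)) = 1 / (1 + 10^+2.03 + 10^+1.14)
   = 1 / (1 + 107.15 + 13.804) = 1/121.96 = 0.008200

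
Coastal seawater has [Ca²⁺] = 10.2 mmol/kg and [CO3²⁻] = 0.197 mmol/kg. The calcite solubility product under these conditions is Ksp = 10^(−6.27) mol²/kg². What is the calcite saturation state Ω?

Ω = 3.74

Ksp = 10^(−6.27) = 5.370×10^-7
Ω = [Ca²⁺][CO3²⁻]/Ksp = (10.2×10^-3)(0.197×10^-3) / 5.370×10^-7 = 3.74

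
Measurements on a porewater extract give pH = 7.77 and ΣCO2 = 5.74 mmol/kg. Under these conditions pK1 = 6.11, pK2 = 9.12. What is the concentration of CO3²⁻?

[CO3²⁻] = 0.240 mmol/kg

α₂ = 1 / (1 + [H⁺]/K2 + [H⁺]²/(K1K2)) = 1 / (1 + 10^+1.35 + 10^-0.31)
   = 1 / (1 + 22.387 + 0.48978) = 1/23.877 = 0.04188
[CO3²⁻] = α₂ × DIC = 0.04188 × 5.74 = 0.240 mmol/kg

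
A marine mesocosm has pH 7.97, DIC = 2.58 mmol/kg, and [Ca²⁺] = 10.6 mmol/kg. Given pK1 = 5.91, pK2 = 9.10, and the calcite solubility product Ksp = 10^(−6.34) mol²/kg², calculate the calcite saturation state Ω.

Ω = 4.10

α₂ = 1 / (1 + [H⁺]/K2 + [H⁺]²/(K1K2)) = 1 / (1 + 10^+1.13 + 10^-0.93)
   = 1 / (1 + 13.490 + 0.11749) = 1/14.607 = 0.06846
[CO3²⁻] = α₂ × DIC = 0.06846 × 2.58 = 0.1766 mmol/kg
Ksp = 10^(−6.34) = 4.571×10^-7
Ω = [Ca²⁺][CO3²⁻]/Ksp = (10.6×10^-3)(1.766×10^-4) / 4.571×10^-7 = 4.10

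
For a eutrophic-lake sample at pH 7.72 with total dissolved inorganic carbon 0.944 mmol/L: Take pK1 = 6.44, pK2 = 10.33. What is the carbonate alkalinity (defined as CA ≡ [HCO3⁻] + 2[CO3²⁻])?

CA = 0.899 mmol/L

CA = [HCO3⁻] + 2[CO3²⁻] = (α₁ + 2α₂)·DIC
At pH 7.72: [H⁺]/K1 = 10^-1.28 = 0.052481, K2/[H⁺] = 10^-2.61 = 0.0024547
α₁ = 1/(1 + 0.052481 + 0.0024547) = 1/1.0549 = 0.9479; α₂ = α₁·K2/[H⁺] = 0.002327
α₁ + 2α₂ = 0.9526
CA = 0.9526 × 0.944 = 0.899 mmol/L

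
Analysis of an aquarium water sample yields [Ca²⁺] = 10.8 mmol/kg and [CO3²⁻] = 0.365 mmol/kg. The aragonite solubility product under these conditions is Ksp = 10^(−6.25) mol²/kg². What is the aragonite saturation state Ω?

Ksp = 10^(−6.25) = 5.623×10^-7
Ω = [Ca²⁺][CO3²⁻]/Ksp = (10.8×10^-3)(0.365×10^-3) / 5.623×10^-7 = 7.01

Ω = 7.01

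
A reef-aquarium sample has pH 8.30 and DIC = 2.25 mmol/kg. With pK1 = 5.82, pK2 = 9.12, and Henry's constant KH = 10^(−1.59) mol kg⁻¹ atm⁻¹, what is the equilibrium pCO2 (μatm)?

α₀ = 1 / (1 + K1/[H⁺] + K1K2/[H⁺]²) = 1 / (1 + 10^+2.48 + 10^+1.66)
   = 1 / (1 + 302.00 + 45.709) = 1/348.70 = 0.002868
[CO2*] = α₀ × DIC = 0.002868 × 2.25 = 0.006452 mmol/kg = 6.452 μmol/kg
pCO2 = [CO2*]/KH = 6.452×10^-6 / 2.570×10^-2 = 251 μatm

pCO2 = 251 μatm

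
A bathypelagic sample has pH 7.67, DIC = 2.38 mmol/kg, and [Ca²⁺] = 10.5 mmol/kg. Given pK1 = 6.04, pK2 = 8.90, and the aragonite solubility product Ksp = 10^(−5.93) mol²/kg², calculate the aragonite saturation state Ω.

Ω = 1.16

α₂ = 1 / (1 + [H⁺]/K2 + [H⁺]²/(K1K2)) = 1 / (1 + 10^+1.23 + 10^-0.40)
   = 1 / (1 + 16.982 + 0.39811) = 1/18.381 = 0.05441
[CO3²⁻] = α₂ × DIC = 0.05441 × 2.38 = 0.1295 mmol/kg
Ksp = 10^(−5.93) = 1.175×10^-6
Ω = [Ca²⁺][CO3²⁻]/Ksp = (10.5×10^-3)(1.295×10^-4) / 1.175×10^-6 = 1.16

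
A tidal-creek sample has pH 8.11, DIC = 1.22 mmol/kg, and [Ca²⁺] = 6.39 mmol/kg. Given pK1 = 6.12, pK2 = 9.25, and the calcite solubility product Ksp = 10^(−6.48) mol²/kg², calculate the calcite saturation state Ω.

Ω = 1.58

α₂ = 1 / (1 + [H⁺]/K2 + [H⁺]²/(K1K2)) = 1 / (1 + 10^+1.14 + 10^-0.85)
   = 1 / (1 + 13.804 + 0.14125) = 1/14.945 = 0.06691
[CO3²⁻] = α₂ × DIC = 0.06691 × 1.22 = 0.08163 mmol/kg
Ksp = 10^(−6.48) = 3.311×10^-7
Ω = [Ca²⁺][CO3²⁻]/Ksp = (6.39×10^-3)(8.163×10^-5) / 3.311×10^-7 = 1.58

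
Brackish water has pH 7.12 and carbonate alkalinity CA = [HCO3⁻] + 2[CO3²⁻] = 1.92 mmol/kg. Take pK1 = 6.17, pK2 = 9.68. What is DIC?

DIC = 2.13 mmol/kg

CA = [HCO3⁻] + 2[CO3²⁻] = (α₁ + 2α₂)·DIC
At pH 7.12: [H⁺]/K1 = 10^-0.95 = 0.11220, K2/[H⁺] = 10^-2.56 = 0.0027542
α₁ = 1/(1 + 0.11220 + 0.0027542) = 1/1.1150 = 0.8969; α₂ = α₁·K2/[H⁺] = 0.002470
α₁ + 2α₂ = 0.9018
DIC = CA / (α₁ + 2α₂) = 1.92 / 0.9018 = 2.13 mmol/kg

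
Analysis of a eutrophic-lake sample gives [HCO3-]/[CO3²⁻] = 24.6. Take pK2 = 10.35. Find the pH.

pH = 8.96

From K2 = [H⁺][CO3²⁻]/[HCO3-]:  pH = pK2 − log₁₀([HCO3-]/[CO3²⁻])
log₁₀(24.6) = +1.391
pH = 10.35 − (+1.391) = 8.96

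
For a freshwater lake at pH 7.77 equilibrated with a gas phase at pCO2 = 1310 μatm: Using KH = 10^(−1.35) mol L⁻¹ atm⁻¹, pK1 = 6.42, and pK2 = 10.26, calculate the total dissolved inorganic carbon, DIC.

DIC = 1.37 mmol/L

[CO2*] = KH · pCO2 = 10^(−1.35) × 1310×10^-6 = 5.852×10^-5 mol/L
α₀ = 1/(1 + K1/[H⁺] + K1K2/[H⁺]²) = 1/(1 + 10^+1.35 + 10^-1.14) = 0.04263
DIC = [CO2*]/α₀ = 5.852×10^-5 / 0.04263 = 1.37 mmol/L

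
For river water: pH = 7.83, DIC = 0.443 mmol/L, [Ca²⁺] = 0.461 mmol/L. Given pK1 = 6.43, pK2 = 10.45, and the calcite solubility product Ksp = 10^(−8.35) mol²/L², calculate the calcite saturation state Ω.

Ω = 0.105

α₂ = 1 / (1 + [H⁺]/K2 + [H⁺]²/(K1K2)) = 1 / (1 + 10^+2.62 + 10^+1.22)
   = 1 / (1 + 416.87 + 16.596) = 1/434.47 = 0.002302
[CO3²⁻] = α₂ × DIC = 0.002302 × 0.443 = 0.001020 mmol/L = 1.020 μmol/L
Ksp = 10^(−8.35) = 4.467×10^-9
Ω = [Ca²⁺][CO3²⁻]/Ksp = (0.461×10^-3)(1.020×10^-6) / 4.467×10^-9 = 0.105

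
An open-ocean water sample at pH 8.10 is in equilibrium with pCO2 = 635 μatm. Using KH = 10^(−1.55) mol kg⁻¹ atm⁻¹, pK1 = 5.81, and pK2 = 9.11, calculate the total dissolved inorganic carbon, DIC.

DIC = 3.85 mmol/kg

[CO2*] = KH · pCO2 = 10^(−1.55) × 635×10^-6 = 1.790×10^-5 mol/kg
α₀ = 1/(1 + K1/[H⁺] + K1K2/[H⁺]²) = 1/(1 + 10^+2.29 + 10^+1.28) = 0.004650
DIC = [CO2*]/α₀ = 1.790×10^-5 / 0.004650 = 3.85 mmol/kg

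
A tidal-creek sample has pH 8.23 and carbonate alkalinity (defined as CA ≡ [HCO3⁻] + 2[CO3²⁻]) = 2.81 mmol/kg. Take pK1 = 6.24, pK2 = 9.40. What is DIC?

CA = [HCO3⁻] + 2[CO3²⁻] = (α₁ + 2α₂)·DIC
At pH 8.23: [H⁺]/K1 = 10^-1.99 = 0.010233, K2/[H⁺] = 10^-1.17 = 0.067608
α₁ = 1/(1 + 0.010233 + 0.067608) = 1/1.0778 = 0.9278; α₂ = α₁·K2/[H⁺] = 0.06273
α₁ + 2α₂ = 1.0532
DIC = CA / (α₁ + 2α₂) = 2.81 / 1.0532 = 2.67 mmol/kg

DIC = 2.67 mmol/kg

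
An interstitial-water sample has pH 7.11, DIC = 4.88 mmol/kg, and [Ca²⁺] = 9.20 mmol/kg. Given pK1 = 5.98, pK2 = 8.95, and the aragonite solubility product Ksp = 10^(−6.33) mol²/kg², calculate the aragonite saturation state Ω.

Ω = 1.27

α₂ = 1 / (1 + [H⁺]/K2 + [H⁺]²/(K1K2)) = 1 / (1 + 10^+1.84 + 10^+0.71)
   = 1 / (1 + 69.183 + 5.1286) = 1/75.312 = 0.01328
[CO3²⁻] = α₂ × DIC = 0.01328 × 4.88 = 0.06480 mmol/kg
Ksp = 10^(−6.33) = 4.677×10^-7
Ω = [Ca²⁺][CO3²⁻]/Ksp = (9.20×10^-3)(6.480×10^-5) / 4.677×10^-7 = 1.27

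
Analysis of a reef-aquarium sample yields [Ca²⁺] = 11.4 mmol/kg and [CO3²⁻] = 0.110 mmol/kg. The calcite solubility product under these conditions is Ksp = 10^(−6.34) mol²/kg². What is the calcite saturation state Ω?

Ksp = 10^(−6.34) = 4.571×10^-7
Ω = [Ca²⁺][CO3²⁻]/Ksp = (11.4×10^-3)(0.110×10^-3) / 4.571×10^-7 = 2.74

Ω = 2.74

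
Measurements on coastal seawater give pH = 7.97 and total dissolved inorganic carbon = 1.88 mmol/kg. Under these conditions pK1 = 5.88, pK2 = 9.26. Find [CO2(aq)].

α₀ = 1 / (1 + K1/[H⁺] + K1K2/[H⁺]²) = 1 / (1 + 10^+2.09 + 10^+0.80)
   = 1 / (1 + 123.03 + 6.3096) = 1/130.34 = 0.007672
[CO2*] = α₀ × DIC = 0.007672 × 1.88 = 0.0144 mmol/kg = 14.4 μmol/kg

[CO2*] = 14.4 μmol/kg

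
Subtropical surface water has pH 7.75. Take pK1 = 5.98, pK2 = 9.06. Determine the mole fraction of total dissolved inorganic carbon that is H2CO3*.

α₀ = 0.0159

α₀ = 1 / (1 + K1/[H⁺] + K1K2/[H⁺]²) = 1 / (1 + 10^+1.77 + 10^+0.46)
   = 1 / (1 + 58.884 + 2.8840) = 1/62.768 = 0.01593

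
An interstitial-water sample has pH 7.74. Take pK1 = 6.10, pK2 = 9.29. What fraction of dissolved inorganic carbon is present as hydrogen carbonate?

α₁ = 0.951

α₁ = 1 / (1 + [H⁺]/K1 + K2/[H⁺]) = 1 / (1 + 10^-1.64 + 10^-1.55)
   = 1 / (1 + 0.022909 + 0.028184) = 1/1.0511 = 0.9514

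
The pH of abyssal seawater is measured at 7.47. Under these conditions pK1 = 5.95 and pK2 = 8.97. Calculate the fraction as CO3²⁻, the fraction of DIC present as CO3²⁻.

α₂ = 1 / (1 + [H⁺]/K2 + [H⁺]²/(K1K2)) = 1 / (1 + 10^+1.50 + 10^-0.02)
   = 1 / (1 + 31.623 + 0.95499) = 1/33.578 = 0.02978

α₂ = 0.0298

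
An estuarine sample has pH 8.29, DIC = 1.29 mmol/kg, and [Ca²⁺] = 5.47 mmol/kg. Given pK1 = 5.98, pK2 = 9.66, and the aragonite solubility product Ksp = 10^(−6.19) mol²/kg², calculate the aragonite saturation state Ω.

α₂ = 1 / (1 + [H⁺]/K2 + [H⁺]²/(K1K2)) = 1 / (1 + 10^+1.37 + 10^-0.94)
   = 1 / (1 + 23.442 + 0.11482) = 1/24.557 = 0.04072
[CO3²⁻] = α₂ × DIC = 0.04072 × 1.29 = 0.05253 mmol/kg
Ksp = 10^(−6.19) = 6.457×10^-7
Ω = [Ca²⁺][CO3²⁻]/Ksp = (5.47×10^-3)(5.253×10^-5) / 6.457×10^-7 = 0.445

Ω = 0.445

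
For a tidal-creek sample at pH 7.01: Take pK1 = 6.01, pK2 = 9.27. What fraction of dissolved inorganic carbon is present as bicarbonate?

α₁ = 0.905

α₁ = 1 / (1 + [H⁺]/K1 + K2/[H⁺]) = 1 / (1 + 10^-1.00 + 10^-2.26)
   = 1 / (1 + 0.10000 + 0.0054954) = 1/1.1055 = 0.9046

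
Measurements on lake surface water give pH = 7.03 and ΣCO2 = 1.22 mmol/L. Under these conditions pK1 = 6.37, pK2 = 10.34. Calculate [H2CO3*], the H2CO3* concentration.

[CO2*] = 0.219 mmol/L

α₀ = 1 / (1 + K1/[H⁺] + K1K2/[H⁺]²) = 1 / (1 + 10^+0.66 + 10^-2.65)
   = 1 / (1 + 4.5709 + 0.0022387) = 1/5.5731 = 0.1794
[CO2*] = α₀ × DIC = 0.1794 × 1.22 = 0.219 mmol/L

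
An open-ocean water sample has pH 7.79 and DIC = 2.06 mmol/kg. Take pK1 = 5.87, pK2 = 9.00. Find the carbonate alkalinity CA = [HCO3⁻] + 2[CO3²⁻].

CA = [HCO3⁻] + 2[CO3²⁻] = (α₁ + 2α₂)·DIC
At pH 7.79: [H⁺]/K1 = 10^-1.92 = 0.012023, K2/[H⁺] = 10^-1.21 = 0.061660
α₁ = 1/(1 + 0.012023 + 0.061660) = 1/1.0737 = 0.9314; α₂ = α₁·K2/[H⁺] = 0.05743
α₁ + 2α₂ = 1.0462
CA = 1.0462 × 2.06 = 2.16 mmol/kg

CA = 2.16 mmol/kg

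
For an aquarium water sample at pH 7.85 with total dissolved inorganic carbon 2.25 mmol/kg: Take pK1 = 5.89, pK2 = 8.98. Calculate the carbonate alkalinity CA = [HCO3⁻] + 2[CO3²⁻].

CA = 2.38 mmol/kg

CA = [HCO3⁻] + 2[CO3²⁻] = (α₁ + 2α₂)·DIC
At pH 7.85: [H⁺]/K1 = 10^-1.96 = 0.010965, K2/[H⁺] = 10^-1.13 = 0.074131
α₁ = 1/(1 + 0.010965 + 0.074131) = 1/1.0851 = 0.9216; α₂ = α₁·K2/[H⁺] = 0.06832
α₁ + 2α₂ = 1.0582
CA = 1.0582 × 2.25 = 2.38 mmol/kg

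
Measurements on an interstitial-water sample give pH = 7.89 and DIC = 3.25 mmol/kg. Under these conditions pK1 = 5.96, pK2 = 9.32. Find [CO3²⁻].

[CO3²⁻] = 0.115 mmol/kg

α₂ = 1 / (1 + [H⁺]/K2 + [H⁺]²/(K1K2)) = 1 / (1 + 10^+1.43 + 10^-0.50)
   = 1 / (1 + 26.915 + 0.31623) = 1/28.232 = 0.03542
[CO3²⁻] = α₂ × DIC = 0.03542 × 3.25 = 0.115 mmol/kg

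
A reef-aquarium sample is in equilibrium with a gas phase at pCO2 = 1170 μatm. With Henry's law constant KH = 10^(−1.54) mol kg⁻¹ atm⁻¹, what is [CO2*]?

KH = 10^(−1.54) = 2.884×10^-2 mol kg⁻¹ atm⁻¹
[CO2*] = KH · pCO2 = 2.884×10^-2 × 1170×10^-6 atm = 3.37×10^-5 mol/kg

[CO2*] = 33.7 μmol/kg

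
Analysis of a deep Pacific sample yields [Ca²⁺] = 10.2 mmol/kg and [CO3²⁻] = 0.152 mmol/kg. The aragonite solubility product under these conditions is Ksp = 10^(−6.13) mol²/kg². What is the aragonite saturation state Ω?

Ω = 2.09

Ksp = 10^(−6.13) = 7.413×10^-7
Ω = [Ca²⁺][CO3²⁻]/Ksp = (10.2×10^-3)(0.152×10^-3) / 7.413×10^-7 = 2.09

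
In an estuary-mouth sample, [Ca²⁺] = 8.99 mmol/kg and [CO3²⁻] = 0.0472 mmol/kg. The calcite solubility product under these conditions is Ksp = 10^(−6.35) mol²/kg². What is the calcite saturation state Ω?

Ω = 0.950

Ksp = 10^(−6.35) = 4.467×10^-7
Ω = [Ca²⁺][CO3²⁻]/Ksp = (8.99×10^-3)(0.0472×10^-3) / 4.467×10^-7 = 0.950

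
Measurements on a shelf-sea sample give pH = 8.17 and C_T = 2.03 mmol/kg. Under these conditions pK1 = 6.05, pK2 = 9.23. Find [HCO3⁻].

α₁ = 1 / (1 + [H⁺]/K1 + K2/[H⁺]) = 1 / (1 + 10^-2.12 + 10^-1.06)
   = 1 / (1 + 0.0075858 + 0.087096) = 1/1.0947 = 0.9135
[HCO3⁻] = α₁ × DIC = 0.9135 × 2.03 = 1.85 mmol/kg

[HCO3⁻] = 1.85 mmol/kg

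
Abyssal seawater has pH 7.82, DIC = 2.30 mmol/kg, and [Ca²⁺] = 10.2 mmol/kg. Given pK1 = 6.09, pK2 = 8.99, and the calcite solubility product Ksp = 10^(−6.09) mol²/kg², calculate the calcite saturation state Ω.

Ω = 1.80

α₂ = 1 / (1 + [H⁺]/K2 + [H⁺]²/(K1K2)) = 1 / (1 + 10^+1.17 + 10^-0.56)
   = 1 / (1 + 14.791 + 0.27542) = 1/16.067 = 0.06224
[CO3²⁻] = α₂ × DIC = 0.06224 × 2.30 = 0.1432 mmol/kg
Ksp = 10^(−6.09) = 8.128×10^-7
Ω = [Ca²⁺][CO3²⁻]/Ksp = (10.2×10^-3)(1.432×10^-4) / 8.128×10^-7 = 1.80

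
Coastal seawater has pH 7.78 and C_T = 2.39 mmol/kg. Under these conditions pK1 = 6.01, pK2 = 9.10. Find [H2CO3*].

[CO2*] = 0.0381 mmol/kg

α₀ = 1 / (1 + K1/[H⁺] + K1K2/[H⁺]²) = 1 / (1 + 10^+1.77 + 10^+0.45)
   = 1 / (1 + 58.884 + 2.8184) = 1/62.703 = 0.01595
[CO2*] = α₀ × DIC = 0.01595 × 2.39 = 0.0381 mmol/kg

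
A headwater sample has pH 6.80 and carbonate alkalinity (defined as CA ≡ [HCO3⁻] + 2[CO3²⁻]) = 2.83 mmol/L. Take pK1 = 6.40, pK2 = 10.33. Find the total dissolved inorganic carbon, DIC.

CA = [HCO3⁻] + 2[CO3²⁻] = (α₁ + 2α₂)·DIC
At pH 6.80: [H⁺]/K1 = 10^-0.40 = 0.39811, K2/[H⁺] = 10^-3.53 = 0.00029512
α₁ = 1/(1 + 0.39811 + 0.00029512) = 1/1.3984 = 0.7151; α₂ = α₁·K2/[H⁺] = 0.0002110
α₁ + 2α₂ = 0.7155
DIC = CA / (α₁ + 2α₂) = 2.83 / 0.7155 = 3.96 mmol/L

DIC = 3.96 mmol/L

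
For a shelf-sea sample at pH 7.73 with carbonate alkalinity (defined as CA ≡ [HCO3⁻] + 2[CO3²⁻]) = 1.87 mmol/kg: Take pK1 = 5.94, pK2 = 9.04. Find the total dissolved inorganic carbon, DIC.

CA = [HCO3⁻] + 2[CO3²⁻] = (α₁ + 2α₂)·DIC
At pH 7.73: [H⁺]/K1 = 10^-1.79 = 0.016218, K2/[H⁺] = 10^-1.31 = 0.048978
α₁ = 1/(1 + 0.016218 + 0.048978) = 1/1.0652 = 0.9388; α₂ = α₁·K2/[H⁺] = 0.04598
α₁ + 2α₂ = 1.0308
DIC = CA / (α₁ + 2α₂) = 1.87 / 1.0308 = 1.81 mmol/kg

DIC = 1.81 mmol/kg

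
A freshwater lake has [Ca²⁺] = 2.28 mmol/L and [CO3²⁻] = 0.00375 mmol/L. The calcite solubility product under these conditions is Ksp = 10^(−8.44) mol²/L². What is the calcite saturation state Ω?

Ksp = 10^(−8.44) = 3.631×10^-9
Ω = [Ca²⁺][CO3²⁻]/Ksp = (2.28×10^-3)(0.00375×10^-3) / 3.631×10^-9 = 2.35

Ω = 2.35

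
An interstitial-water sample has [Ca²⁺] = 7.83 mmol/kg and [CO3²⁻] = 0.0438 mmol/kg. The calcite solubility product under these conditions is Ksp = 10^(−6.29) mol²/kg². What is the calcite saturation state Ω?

Ω = 0.669

Ksp = 10^(−6.29) = 5.129×10^-7
Ω = [Ca²⁺][CO3²⁻]/Ksp = (7.83×10^-3)(0.0438×10^-3) / 5.129×10^-7 = 0.669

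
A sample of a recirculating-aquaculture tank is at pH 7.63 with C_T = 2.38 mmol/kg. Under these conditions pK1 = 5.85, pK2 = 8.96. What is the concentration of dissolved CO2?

α₀ = 1 / (1 + K1/[H⁺] + K1K2/[H⁺]²) = 1 / (1 + 10^+1.78 + 10^+0.45)
   = 1 / (1 + 60.256 + 2.8184) = 1/64.074 = 0.01561
[CO2*] = α₀ × DIC = 0.01561 × 2.38 = 0.0371 mmol/kg

[CO2*] = 0.0371 mmol/kg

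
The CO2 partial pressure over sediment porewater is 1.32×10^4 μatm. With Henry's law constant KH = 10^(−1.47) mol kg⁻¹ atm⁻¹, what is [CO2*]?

KH = 10^(−1.47) = 3.388×10^-2 mol kg⁻¹ atm⁻¹
[CO2*] = KH · pCO2 = 3.388×10^-2 × 1.32×10^4×10^-6 atm = 4.47×10^-4 mol/kg

[CO2*] = 447 μmol/kg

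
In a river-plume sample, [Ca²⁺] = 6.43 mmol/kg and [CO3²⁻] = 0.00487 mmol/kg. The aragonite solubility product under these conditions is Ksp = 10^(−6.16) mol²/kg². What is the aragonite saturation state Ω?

Ω = 0.0453

Ksp = 10^(−6.16) = 6.918×10^-7
Ω = [Ca²⁺][CO3²⁻]/Ksp = (6.43×10^-3)(0.00487×10^-3) / 6.918×10^-7 = 0.0453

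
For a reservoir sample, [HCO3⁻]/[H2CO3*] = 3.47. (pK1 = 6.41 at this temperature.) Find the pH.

From K1 = [H⁺][HCO3⁻]/[H2CO3*]:  pH = pK1 + log₁₀([HCO3⁻]/[H2CO3*])
log₁₀(3.47) = +0.540
pH = 6.41 + (+0.540) = 6.95

pH = 6.95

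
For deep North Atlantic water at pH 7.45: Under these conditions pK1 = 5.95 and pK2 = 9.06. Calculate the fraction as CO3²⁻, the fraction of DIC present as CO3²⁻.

α₂ = 0.0232

α₂ = 1 / (1 + [H⁺]/K2 + [H⁺]²/(K1K2)) = 1 / (1 + 10^+1.61 + 10^+0.11)
   = 1 / (1 + 40.738 + 1.2882) = 1/43.026 = 0.02324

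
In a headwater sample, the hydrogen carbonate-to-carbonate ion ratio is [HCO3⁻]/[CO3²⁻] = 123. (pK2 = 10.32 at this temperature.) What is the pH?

From K2 = [H⁺][CO3²⁻]/[HCO3⁻]:  pH = pK2 − log₁₀([HCO3⁻]/[CO3²⁻])
log₁₀(123) = +2.090
pH = 10.32 − (+2.090) = 8.23

pH = 8.23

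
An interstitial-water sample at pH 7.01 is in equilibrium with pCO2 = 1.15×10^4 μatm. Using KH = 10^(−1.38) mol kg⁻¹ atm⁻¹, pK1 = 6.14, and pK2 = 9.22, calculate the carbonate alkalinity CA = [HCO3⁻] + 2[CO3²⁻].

CA = 3.60 mmol/kg

[CO2*] = KH · pCO2 = 10^(−1.38) × 1.15×10^4×10^-6 = 4.794×10^-4 mol/kg
α₀ = 1/(1 + K1/[H⁺] + K1K2/[H⁺]²) = 1/(1 + 10^+0.87 + 10^-1.34) = 0.1182
DIC = [CO2*]/α₀ = 4.794×10^-4 / 0.1182 = 4.055 mmol/kg
CA = (α₁ + 2α₂)·DIC = (0.8764 + 2×0.005404) × 4.055 = 3.60 mmol/kg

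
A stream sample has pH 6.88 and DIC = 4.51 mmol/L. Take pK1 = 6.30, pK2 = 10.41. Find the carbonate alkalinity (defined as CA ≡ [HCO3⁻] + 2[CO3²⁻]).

CA = 3.57 mmol/L

CA = [HCO3⁻] + 2[CO3²⁻] = (α₁ + 2α₂)·DIC
At pH 6.88: [H⁺]/K1 = 10^-0.58 = 0.26303, K2/[H⁺] = 10^-3.53 = 0.00029512
α₁ = 1/(1 + 0.26303 + 0.00029512) = 1/1.2633 = 0.7916; α₂ = α₁·K2/[H⁺] = 0.0002336
α₁ + 2α₂ = 0.7920
CA = 0.7920 × 4.51 = 3.57 mmol/L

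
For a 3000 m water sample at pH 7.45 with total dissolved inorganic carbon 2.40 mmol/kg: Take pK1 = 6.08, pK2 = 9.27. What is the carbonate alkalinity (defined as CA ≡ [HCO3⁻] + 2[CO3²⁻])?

CA = 2.34 mmol/kg

CA = [HCO3⁻] + 2[CO3²⁻] = (α₁ + 2α₂)·DIC
At pH 7.45: [H⁺]/K1 = 10^-1.37 = 0.042658, K2/[H⁺] = 10^-1.82 = 0.015136
α₁ = 1/(1 + 0.042658 + 0.015136) = 1/1.0578 = 0.9454; α₂ = α₁·K2/[H⁺] = 0.01431
α₁ + 2α₂ = 0.9740
CA = 0.9740 × 2.40 = 2.34 mmol/kg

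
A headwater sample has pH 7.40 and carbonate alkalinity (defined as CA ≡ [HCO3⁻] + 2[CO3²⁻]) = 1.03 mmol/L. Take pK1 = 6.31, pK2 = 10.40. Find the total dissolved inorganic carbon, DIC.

DIC = 1.11 mmol/L

CA = [HCO3⁻] + 2[CO3²⁻] = (α₁ + 2α₂)·DIC
At pH 7.40: [H⁺]/K1 = 10^-1.09 = 0.081283, K2/[H⁺] = 10^-3.00 = 0.0010000
α₁ = 1/(1 + 0.081283 + 0.0010000) = 1/1.0823 = 0.9240; α₂ = α₁·K2/[H⁺] = 0.0009240
α₁ + 2α₂ = 0.9258
DIC = CA / (α₁ + 2α₂) = 1.03 / 0.9258 = 1.11 mmol/L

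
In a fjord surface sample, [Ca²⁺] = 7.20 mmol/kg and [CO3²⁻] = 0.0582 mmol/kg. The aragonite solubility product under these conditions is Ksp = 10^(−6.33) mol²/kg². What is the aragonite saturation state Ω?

Ω = 0.896

Ksp = 10^(−6.33) = 4.677×10^-7
Ω = [Ca²⁺][CO3²⁻]/Ksp = (7.20×10^-3)(0.0582×10^-3) / 4.677×10^-7 = 0.896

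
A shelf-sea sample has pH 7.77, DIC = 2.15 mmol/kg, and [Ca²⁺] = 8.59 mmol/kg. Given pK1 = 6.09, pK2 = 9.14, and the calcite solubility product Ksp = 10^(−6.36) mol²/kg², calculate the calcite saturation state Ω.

Ω = 1.70

α₂ = 1 / (1 + [H⁺]/K2 + [H⁺]²/(K1K2)) = 1 / (1 + 10^+1.37 + 10^-0.31)
   = 1 / (1 + 23.442 + 0.48978) = 1/24.932 = 0.04011
[CO3²⁻] = α₂ × DIC = 0.04011 × 2.15 = 0.08623 mmol/kg
Ksp = 10^(−6.36) = 4.365×10^-7
Ω = [Ca²⁺][CO3²⁻]/Ksp = (8.59×10^-3)(8.623×10^-5) / 4.365×10^-7 = 1.70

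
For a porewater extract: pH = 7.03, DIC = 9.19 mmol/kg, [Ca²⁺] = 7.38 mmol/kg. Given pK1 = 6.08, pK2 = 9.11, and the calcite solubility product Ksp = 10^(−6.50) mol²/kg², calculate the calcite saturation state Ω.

α₂ = 1 / (1 + [H⁺]/K2 + [H⁺]²/(K1K2)) = 1 / (1 + 10^+2.08 + 10^+1.13)
   = 1 / (1 + 120.23 + 13.490) = 1/134.72 = 0.007423
[CO3²⁻] = α₂ × DIC = 0.007423 × 9.19 = 0.06822 mmol/kg
Ksp = 10^(−6.50) = 3.162×10^-7
Ω = [Ca²⁺][CO3²⁻]/Ksp = (7.38×10^-3)(6.822×10^-5) / 3.162×10^-7 = 1.59

Ω = 1.59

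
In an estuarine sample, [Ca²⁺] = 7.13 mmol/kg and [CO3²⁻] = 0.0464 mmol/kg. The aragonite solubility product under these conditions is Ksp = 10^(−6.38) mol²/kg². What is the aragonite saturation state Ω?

Ω = 0.794

Ksp = 10^(−6.38) = 4.169×10^-7
Ω = [Ca²⁺][CO3²⁻]/Ksp = (7.13×10^-3)(0.0464×10^-3) / 4.169×10^-7 = 0.794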